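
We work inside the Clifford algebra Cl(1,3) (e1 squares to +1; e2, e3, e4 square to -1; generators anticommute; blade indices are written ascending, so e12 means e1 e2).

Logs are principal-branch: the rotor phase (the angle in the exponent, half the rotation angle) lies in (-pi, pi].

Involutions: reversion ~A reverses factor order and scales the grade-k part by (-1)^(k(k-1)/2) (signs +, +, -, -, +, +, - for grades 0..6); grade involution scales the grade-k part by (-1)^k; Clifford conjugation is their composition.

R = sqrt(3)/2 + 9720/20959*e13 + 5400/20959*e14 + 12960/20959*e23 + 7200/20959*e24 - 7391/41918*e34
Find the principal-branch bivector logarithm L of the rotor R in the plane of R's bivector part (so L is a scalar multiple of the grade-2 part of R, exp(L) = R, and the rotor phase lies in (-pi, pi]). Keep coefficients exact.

The scalar part of R is sqrt(3)/2, which fixes the principal-branch rotor phase; the unit plane is then the bivector part divided by the sine of that phase, and L is that plane scaled by the phase.
Concretely: cos(phase) = sqrt(3)/2 gives phase = ±pi/6, and since phase/sin(phase) is even the sign is immaterial: L = (phase/sin(phase)) * <R>_2 = (pi/3) * <R>_2.
Answer: 3240*pi/20959*e13 + 1800*pi/20959*e14 + 4320*pi/20959*e23 + 2400*pi/20959*e24 - 7391*pi/125754*e34


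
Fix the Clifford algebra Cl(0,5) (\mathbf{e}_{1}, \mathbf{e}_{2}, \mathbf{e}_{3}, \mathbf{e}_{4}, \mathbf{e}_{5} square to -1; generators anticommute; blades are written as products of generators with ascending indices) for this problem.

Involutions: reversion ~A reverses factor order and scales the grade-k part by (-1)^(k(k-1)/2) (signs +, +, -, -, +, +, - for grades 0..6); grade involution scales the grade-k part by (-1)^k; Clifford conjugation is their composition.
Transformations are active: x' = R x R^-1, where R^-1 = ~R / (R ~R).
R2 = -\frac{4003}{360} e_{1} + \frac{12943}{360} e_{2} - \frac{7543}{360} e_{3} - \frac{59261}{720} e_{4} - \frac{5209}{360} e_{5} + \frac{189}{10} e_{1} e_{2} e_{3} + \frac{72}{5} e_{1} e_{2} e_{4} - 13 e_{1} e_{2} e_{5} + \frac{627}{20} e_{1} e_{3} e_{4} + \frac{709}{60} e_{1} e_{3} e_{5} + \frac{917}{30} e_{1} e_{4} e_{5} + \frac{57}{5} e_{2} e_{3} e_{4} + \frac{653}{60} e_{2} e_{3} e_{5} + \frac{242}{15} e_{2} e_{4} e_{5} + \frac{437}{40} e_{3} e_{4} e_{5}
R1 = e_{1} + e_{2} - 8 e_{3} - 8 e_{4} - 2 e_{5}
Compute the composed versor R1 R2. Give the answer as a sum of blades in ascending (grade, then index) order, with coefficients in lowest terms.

Distribute over the terms of R1 (each basis-blade product reordered to ascending indices, repeated generators contracted through their squares):
(e_{1}) R2 = \frac{4003}{360} + \frac{12943}{360} e_{1} e_{2} - \frac{7543}{360} e_{1} e_{3} - \frac{59261}{720} e_{1} e_{4} - \frac{5209}{360} e_{1} e_{5} - \frac{189}{10} e_{2} e_{3} - \frac{72}{5} e_{2} e_{4} + 13 e_{2} e_{5} - \frac{627}{20} e_{3} e_{4} - \frac{709}{60} e_{3} e_{5} - \frac{917}{30} e_{4} e_{5} + \frac{57}{5} e_{1} e_{2} e_{3} e_{4} + \frac{653}{60} e_{1} e_{2} e_{3} e_{5} + \frac{242}{15} e_{1} e_{2} e_{4} e_{5} + \frac{437}{40} e_{1} e_{3} e_{4} e_{5}
(e_{2}) R2 = -\frac{12943}{360} + \frac{4003}{360} e_{1} e_{2} + \frac{189}{10} e_{1} e_{3} + \frac{72}{5} e_{1} e_{4} - 13 e_{1} e_{5} - \frac{7543}{360} e_{2} e_{3} - \frac{59261}{720} e_{2} e_{4} - \frac{5209}{360} e_{2} e_{5} - \frac{57}{5} e_{3} e_{4} - \frac{653}{60} e_{3} e_{5} - \frac{242}{15} e_{4} e_{5} - \frac{627}{20} e_{1} e_{2} e_{3} e_{4} - \frac{709}{60} e_{1} e_{2} e_{3} e_{5} - \frac{917}{30} e_{1} e_{2} e_{4} e_{5} + \frac{437}{40} e_{2} e_{3} e_{4} e_{5}
(-8 e_{3}) R2 = -\frac{7543}{45} + \frac{756}{5} e_{1} e_{2} - \frac{4003}{45} e_{1} e_{3} - \frac{1254}{5} e_{1} e_{4} - \frac{1418}{15} e_{1} e_{5} + \frac{12943}{45} e_{2} e_{3} - \frac{456}{5} e_{2} e_{4} - \frac{1306}{15} e_{2} e_{5} + \frac{59261}{90} e_{3} e_{4} + \frac{5209}{45} e_{3} e_{5} + \frac{437}{5} e_{4} e_{5} - \frac{576}{5} e_{1} e_{2} e_{3} e_{4} + 104 e_{1} e_{2} e_{3} e_{5} + \frac{3668}{15} e_{1} e_{3} e_{4} e_{5} + \frac{1936}{15} e_{2} e_{3} e_{4} e_{5}
(-8 e_{4}) R2 = -\frac{59261}{90} + \frac{576}{5} e_{1} e_{2} + \frac{1254}{5} e_{1} e_{3} - \frac{4003}{45} e_{1} e_{4} - \frac{3668}{15} e_{1} e_{5} + \frac{456}{5} e_{2} e_{3} + \frac{12943}{45} e_{2} e_{4} - \frac{1936}{15} e_{2} e_{5} - \frac{7543}{45} e_{3} e_{4} - \frac{437}{5} e_{3} e_{5} + \frac{5209}{45} e_{4} e_{5} + \frac{756}{5} e_{1} e_{2} e_{3} e_{4} + 104 e_{1} e_{2} e_{4} e_{5} - \frac{1418}{15} e_{1} e_{3} e_{4} e_{5} - \frac{1306}{15} e_{2} e_{3} e_{4} e_{5}
(-2 e_{5}) R2 = -\frac{5209}{180} - 26 e_{1} e_{2} + \frac{709}{30} e_{1} e_{3} + \frac{917}{15} e_{1} e_{4} - \frac{4003}{180} e_{1} e_{5} + \frac{653}{30} e_{2} e_{3} + \frac{484}{15} e_{2} e_{4} + \frac{12943}{180} e_{2} e_{5} + \frac{437}{20} e_{3} e_{4} - \frac{7543}{180} e_{3} e_{5} - \frac{59261}{360} e_{4} e_{5} + \frac{189}{5} e_{1} e_{2} e_{3} e_{5} + \frac{144}{5} e_{1} e_{2} e_{4} e_{5} + \frac{627}{10} e_{1} e_{3} e_{4} e_{5} + \frac{114}{5} e_{2} e_{3} e_{4} e_{5}
Summing the partial products and collecting blades:
Answer: -\frac{17597}{20} + \frac{10349}{36} e_{1} e_{2} + \frac{7337}{40} e_{1} e_{3} - \frac{83167}{240} e_{1} e_{4} - \frac{15551}{40} e_{1} e_{5} + \frac{25973}{72} e_{2} e_{3} + \frac{95027}{720} e_{2} e_{4} - \frac{52451}{360} e_{2} e_{5} + \frac{7049}{15} e_{3} e_{4} - \frac{145}{4} e_{3} e_{5} - \frac{979}{120} e_{4} e_{5} + \frac{321}{20} e_{1} e_{2} e_{3} e_{4} + \frac{2113}{15} e_{1} e_{2} e_{3} e_{5} + \frac{3551}{30} e_{1} e_{2} e_{4} e_{5} + \frac{1789}{8} e_{1} e_{3} e_{4} e_{5} + \frac{3029}{40} e_{2} e_{3} e_{4} e_{5}


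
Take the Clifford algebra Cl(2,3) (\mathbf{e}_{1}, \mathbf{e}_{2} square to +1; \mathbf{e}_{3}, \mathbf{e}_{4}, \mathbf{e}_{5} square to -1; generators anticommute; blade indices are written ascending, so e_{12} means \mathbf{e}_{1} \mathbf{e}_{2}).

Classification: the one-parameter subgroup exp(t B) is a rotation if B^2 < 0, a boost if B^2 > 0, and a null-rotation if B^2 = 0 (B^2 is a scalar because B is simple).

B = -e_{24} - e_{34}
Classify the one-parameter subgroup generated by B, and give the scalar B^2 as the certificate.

B^2 term by term: the squares give (-1)^2*(e_{24})^2 + (-1)^2*(e_{34})^2 = 1*(+1) + 1*(-1) = 0 (each basis 2-blade squares to minus the product of its generators' squares); cross terms between blades sharing an index anticommute and cancel. So B^2 = 0.
Answer: null-rotation, certificate B^2 = 0. The class reads off the invariant scalar 0 directly.


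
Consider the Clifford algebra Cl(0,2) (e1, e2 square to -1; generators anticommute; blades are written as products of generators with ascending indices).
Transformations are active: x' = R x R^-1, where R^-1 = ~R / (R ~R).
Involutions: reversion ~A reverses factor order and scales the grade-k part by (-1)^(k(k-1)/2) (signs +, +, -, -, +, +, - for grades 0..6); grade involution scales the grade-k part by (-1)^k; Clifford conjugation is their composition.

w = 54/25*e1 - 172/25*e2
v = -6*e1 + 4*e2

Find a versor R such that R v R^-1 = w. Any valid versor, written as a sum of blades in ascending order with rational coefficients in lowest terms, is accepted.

Key observation: q(v) = q(w) = -52 (sandwiches preserve the norm), so R = v + w = -96/25*e1 - 72/25*e2 works whenever it is invertible — the component of v along it is kept and (v - w)/2 reverses, sending v to w.
Answer: -96/25*e1 - 72/25*e2


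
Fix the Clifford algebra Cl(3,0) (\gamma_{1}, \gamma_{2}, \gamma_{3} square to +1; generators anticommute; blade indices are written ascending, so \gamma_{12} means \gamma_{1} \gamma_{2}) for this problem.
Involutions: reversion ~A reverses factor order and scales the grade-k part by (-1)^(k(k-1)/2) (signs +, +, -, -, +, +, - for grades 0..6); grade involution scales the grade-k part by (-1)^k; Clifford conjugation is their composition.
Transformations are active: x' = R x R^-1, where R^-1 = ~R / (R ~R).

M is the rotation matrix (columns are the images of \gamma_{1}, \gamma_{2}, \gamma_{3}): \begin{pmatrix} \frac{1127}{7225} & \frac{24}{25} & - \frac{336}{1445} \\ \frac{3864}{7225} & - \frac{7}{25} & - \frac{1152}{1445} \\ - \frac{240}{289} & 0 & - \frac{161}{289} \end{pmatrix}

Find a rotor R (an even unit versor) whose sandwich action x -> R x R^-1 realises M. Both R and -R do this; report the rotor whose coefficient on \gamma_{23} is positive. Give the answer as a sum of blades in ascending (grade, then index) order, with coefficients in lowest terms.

Method: write R = a + b12*\gamma_{12} + b13*\gamma_{13} + b23*\gamma_{23} with a^2 + b12^2 + b13^2 + b23^2 = 1 (so R^-1 = ~R). Expanding the columns R e_j ~R gives tr M = 4a^2 - 1 and, from the antisymmetric part, M21 - M12 = -4a*b12, M13 - M31 = 4a*b13, M32 - M23 = -4a*b23.
Here tr M = -\frac{4921}{7225}, so a^2 = (1 + tr M)/4 = \frac{576}{7225} and a = ±\frac{24}{85}. Taking a = \frac{24}{85}: M21 - M12 = -\frac{3072}{7225}, M13 - M31 = \frac{864}{1445}, M32 - M23 = \frac{1152}{1445}, giving b12 = \frac{32}{85}, b13 = \frac{9}{17}, b23 = -\frac{12}{17}, i.e. R = \frac{24}{85} + \frac{32}{85} \gamma_{12} + \frac{9}{17} \gamma_{13} - \frac{12}{17} \gamma_{23}.
Its \gamma_{23} coefficient is negative, so report the other preimage -R.
Answer: -\frac{24}{85} - \frac{32}{85} \gamma_{12} - \frac{9}{17} \gamma_{13} + \frac{12}{17} \gamma_{23}. Recall the cover is two-to-one: with M of trace -\frac{4921}{7225}, both preimages act alike, and the stated \gamma_{23} sign chooses the sheet.


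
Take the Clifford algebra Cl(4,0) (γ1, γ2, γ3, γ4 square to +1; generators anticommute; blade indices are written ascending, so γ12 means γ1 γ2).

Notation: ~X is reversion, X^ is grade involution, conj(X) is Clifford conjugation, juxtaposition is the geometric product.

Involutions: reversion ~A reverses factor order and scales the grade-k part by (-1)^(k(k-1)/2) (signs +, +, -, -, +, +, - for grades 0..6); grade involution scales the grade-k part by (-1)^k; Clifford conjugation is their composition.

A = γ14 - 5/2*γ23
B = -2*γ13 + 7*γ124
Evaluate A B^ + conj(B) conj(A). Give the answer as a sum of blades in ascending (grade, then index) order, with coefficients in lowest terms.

first term: -7*γ2 + 5*γ12 - 2*γ34 - 35/2*γ134
second term: -7*γ2 - 5*γ12 + 2*γ34 + 35/2*γ134
Answer: -14*γ2


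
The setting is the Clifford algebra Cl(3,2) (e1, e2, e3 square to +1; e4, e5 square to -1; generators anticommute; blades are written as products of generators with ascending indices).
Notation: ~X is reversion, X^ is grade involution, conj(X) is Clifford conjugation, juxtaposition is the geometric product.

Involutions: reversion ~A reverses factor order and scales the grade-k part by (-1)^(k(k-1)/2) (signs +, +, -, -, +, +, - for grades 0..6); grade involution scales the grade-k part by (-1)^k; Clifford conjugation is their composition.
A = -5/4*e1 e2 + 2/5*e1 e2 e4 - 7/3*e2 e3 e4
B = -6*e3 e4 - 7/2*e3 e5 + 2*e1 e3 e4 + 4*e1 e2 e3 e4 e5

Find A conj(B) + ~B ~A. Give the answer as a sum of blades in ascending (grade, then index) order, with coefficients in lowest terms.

first term: -14*e2 + 14/3*e1 e2 - 28/3*e1 e5 + 4/5*e2 e3 + 8/5*e3 e5 + 12/5*e1 e2 e3 + 5/2*e2 e3 e4 + 49/6*e2 e4 e5 - 5*e3 e4 e5 - 15/2*e1 e2 e3 e4 - 35/8*e1 e2 e3 e5 - 7/5*e1 e2 e3 e4 e5
second term: 14*e2 - 14/3*e1 e2 - 28/3*e1 e5 - 4/5*e2 e3 + 8/5*e3 e5 + 12/5*e1 e2 e3 - 5/2*e2 e3 e4 + 49/6*e2 e4 e5 - 5*e3 e4 e5 + 15/2*e1 e2 e3 e4 + 35/8*e1 e2 e3 e5 + 7/5*e1 e2 e3 e4 e5
Answer: -56/3*e1 e5 + 16/5*e3 e5 + 24/5*e1 e2 e3 + 49/3*e2 e4 e5 - 10*e3 e4 e5


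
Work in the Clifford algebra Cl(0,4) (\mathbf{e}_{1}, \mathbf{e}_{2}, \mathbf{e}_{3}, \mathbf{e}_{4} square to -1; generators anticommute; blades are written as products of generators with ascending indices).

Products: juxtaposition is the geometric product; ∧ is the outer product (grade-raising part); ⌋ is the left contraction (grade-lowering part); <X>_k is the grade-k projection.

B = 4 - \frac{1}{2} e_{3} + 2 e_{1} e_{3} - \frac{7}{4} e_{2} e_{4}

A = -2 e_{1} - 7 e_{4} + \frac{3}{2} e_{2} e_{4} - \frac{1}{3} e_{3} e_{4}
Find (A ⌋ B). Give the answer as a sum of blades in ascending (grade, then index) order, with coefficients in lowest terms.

step 1: \frac{21}{8} + \frac{49}{4} e_{2} + 4 e_{3}
Answer: \frac{21}{8} + \frac{49}{4} e_{2} + 4 e_{3}


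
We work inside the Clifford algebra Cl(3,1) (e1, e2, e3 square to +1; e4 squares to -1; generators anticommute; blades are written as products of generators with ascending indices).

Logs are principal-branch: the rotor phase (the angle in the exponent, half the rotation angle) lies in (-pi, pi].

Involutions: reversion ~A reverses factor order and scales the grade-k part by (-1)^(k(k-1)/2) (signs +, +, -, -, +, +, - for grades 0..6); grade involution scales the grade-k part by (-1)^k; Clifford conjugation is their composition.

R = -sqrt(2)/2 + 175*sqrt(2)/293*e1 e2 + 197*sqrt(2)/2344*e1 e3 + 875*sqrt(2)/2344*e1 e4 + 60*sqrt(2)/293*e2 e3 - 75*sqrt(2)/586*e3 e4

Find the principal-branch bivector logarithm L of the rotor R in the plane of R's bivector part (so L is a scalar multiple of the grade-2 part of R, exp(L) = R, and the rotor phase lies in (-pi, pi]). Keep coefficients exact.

The scalar part of R is -sqrt(2)/2, and that scalar determines the rotor phase on the principal branch; recovering the unit plane as bivector-part over sine of the phase gives L = phase * plane.
Concretely: cos(phase) = -sqrt(2)/2 gives phase = ±3*pi/4, and since phase/sin(phase) is even the sign is immaterial: L = (phase/sin(phase)) * <R>_2 = (3*sqrt(2)*pi/4) * <R>_2.
Answer: 525*pi/586*e1 e2 + 591*pi/4688*e1 e3 + 2625*pi/4688*e1 e4 + 90*pi/293*e2 e3 - 225*pi/1172*e3 e4


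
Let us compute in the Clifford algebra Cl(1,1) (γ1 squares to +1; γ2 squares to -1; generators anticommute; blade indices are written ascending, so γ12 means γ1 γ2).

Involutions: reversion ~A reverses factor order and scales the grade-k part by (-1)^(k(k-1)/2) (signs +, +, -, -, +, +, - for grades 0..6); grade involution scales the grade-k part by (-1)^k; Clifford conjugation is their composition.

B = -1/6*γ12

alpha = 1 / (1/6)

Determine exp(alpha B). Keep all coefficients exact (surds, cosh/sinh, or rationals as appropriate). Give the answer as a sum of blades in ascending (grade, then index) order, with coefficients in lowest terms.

B^2 = (-1/6)^2*(γ12)^2 = 1/36*(+1) = 1/36 (a basis 2-blade squares to minus the product of its generators' squares).
B^2 = 1/36 — the positive square puts this in the hyperbolic regime; l = 1/6, alpha*l = 1, so exp(alpha B) = cosh(1) + (sinh(1)/(1/6))*B = cosh(1) + (6*sinh(1))*B.
Answer: cosh(1) - sinh(1)*γ12


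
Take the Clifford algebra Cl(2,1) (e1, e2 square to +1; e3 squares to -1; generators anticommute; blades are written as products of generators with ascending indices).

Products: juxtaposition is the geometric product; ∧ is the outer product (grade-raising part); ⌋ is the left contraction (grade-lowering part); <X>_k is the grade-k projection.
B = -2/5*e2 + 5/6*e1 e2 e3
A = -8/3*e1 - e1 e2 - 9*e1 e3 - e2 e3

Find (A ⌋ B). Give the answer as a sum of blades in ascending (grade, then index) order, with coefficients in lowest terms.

step 1: -5/6*e1 + 15/2*e2 + 5/6*e3 - 20/9*e2 e3
Answer: -5/6*e1 + 15/2*e2 + 5/6*e3 - 20/9*e2 e3


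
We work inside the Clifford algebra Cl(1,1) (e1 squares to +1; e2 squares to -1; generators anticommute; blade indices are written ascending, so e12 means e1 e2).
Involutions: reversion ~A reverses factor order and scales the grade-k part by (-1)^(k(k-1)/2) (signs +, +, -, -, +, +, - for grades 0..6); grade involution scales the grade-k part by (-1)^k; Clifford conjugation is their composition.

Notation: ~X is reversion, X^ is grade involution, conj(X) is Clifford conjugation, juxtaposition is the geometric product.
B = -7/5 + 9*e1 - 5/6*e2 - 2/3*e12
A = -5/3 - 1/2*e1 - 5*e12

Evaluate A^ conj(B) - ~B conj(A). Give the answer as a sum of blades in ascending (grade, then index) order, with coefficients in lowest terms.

first term: -11/2 + 277/15*e1 - 829/18*e2 + 227/36*e12
second term: 61/6 - 298/15*e1 + 829/18*e2 - 277/36*e12
Answer: -47/3 + 115/3*e1 - 829/9*e2 + 14*e12


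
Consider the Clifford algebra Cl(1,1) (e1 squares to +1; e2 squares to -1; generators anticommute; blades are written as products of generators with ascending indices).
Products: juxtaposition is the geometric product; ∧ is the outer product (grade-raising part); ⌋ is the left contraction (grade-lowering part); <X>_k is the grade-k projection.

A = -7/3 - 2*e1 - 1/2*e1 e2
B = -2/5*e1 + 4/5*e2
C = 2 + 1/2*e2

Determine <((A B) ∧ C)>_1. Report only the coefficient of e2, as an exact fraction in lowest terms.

step 1: 4/5 + 4/3*e1 - 31/15*e2 - 8/5*e1 e2
step 2: 8/5 + 8/3*e1 - 56/15*e2 - 38/15*e1 e2
step 3: 8/3*e1 - 56/15*e2
Answer: -56/15


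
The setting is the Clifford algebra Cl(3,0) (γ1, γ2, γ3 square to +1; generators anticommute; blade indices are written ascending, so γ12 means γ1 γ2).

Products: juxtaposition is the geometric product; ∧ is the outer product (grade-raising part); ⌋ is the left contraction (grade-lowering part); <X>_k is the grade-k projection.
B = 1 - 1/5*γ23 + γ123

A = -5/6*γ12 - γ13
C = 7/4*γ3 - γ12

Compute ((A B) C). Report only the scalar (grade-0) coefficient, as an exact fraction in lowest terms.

step 1: -γ2 + 5/6*γ3 - 31/30*γ12 - 5/6*γ13
step 2: 17/40 - 59/24*γ1 - 11/12*γ23 - 317/120*γ123
Answer: 17/40


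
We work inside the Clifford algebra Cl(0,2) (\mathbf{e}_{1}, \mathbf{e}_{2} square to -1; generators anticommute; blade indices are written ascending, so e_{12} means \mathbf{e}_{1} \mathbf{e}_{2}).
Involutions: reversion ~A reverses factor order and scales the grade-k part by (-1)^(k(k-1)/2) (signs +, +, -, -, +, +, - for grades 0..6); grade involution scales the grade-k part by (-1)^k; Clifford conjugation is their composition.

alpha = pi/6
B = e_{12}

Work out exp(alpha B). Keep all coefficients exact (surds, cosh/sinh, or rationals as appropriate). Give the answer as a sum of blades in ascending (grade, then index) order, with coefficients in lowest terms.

B^2 = (1)^2*(e_{12})^2 = 1*(-1) = -1 (a basis 2-blade squares to minus the product of its generators' squares).
B^2 = -1 — circular case — the even/odd split gives cos and sin: l = 1, alpha*l = \frac{\pi}{6}, so exp(alpha B) = cos(\frac{\pi}{6}) + (sin(\frac{\pi}{6})/1)*B = \frac{\sqrt{3}}{2} + (\frac{1}{2})*B.
Answer: \frac{\sqrt{3}}{2} + \frac{1}{2} e_{12}


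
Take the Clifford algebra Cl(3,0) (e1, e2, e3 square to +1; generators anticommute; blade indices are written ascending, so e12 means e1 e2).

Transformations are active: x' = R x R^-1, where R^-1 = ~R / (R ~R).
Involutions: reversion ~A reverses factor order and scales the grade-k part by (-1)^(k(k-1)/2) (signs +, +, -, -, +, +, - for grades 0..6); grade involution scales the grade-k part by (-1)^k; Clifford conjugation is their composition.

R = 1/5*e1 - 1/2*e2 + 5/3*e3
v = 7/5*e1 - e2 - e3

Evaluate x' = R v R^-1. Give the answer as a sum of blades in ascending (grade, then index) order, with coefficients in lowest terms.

~R = 1/5*e1 - 1/2*e2 + 5/3*e3, and R ~R = 2761/900, so R^-1 = ~R / (2761/900).
R v = -133/150 + 1/2*e12 - 38/15*e13 + 13/6*e23
Answer: -20923/13805*e1 + 3559/2761*e2 + 101/2761*e3


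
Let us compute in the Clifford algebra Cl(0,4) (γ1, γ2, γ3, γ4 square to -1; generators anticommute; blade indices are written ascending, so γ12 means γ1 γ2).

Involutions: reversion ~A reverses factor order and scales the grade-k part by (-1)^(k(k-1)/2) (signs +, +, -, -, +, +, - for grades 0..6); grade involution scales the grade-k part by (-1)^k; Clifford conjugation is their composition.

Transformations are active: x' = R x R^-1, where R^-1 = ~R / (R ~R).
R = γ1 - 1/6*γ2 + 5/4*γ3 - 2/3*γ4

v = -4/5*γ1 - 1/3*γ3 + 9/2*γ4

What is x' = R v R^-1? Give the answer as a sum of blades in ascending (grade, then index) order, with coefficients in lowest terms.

~R = γ1 - 1/6*γ2 + 5/4*γ3 - 2/3*γ4, and R ~R = -437/144, so R^-1 = ~R / (-437/144).
R v = 253/60 - 2/15*γ12 + 2/3*γ13 + 119/30*γ14 + 1/18*γ23 - 3/4*γ24 + 389/72*γ34
Answer: -188/95*γ1 + 44/95*γ2 - 179/57*γ3 - 503/190*γ4


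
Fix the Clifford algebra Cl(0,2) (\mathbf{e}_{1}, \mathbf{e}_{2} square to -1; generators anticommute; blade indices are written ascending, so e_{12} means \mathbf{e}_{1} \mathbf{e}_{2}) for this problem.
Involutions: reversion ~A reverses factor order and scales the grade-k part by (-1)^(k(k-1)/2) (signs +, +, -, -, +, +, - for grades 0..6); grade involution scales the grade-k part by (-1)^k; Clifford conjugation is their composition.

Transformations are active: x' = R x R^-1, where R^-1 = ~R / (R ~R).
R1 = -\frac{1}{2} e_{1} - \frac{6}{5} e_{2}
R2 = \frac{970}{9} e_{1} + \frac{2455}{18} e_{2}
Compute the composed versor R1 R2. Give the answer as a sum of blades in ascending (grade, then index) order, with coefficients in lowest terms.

Distribute over the terms of R1 (each basis-blade product reordered to ascending indices, repeated generators contracted through their squares):
(-\frac{1}{2} e_{1}) R2 = \frac{485}{9} - \frac{2455}{36} e_{12}
(-\frac{6}{5} e_{2}) R2 = \frac{491}{3} + \frac{388}{3} e_{12}
Summing the partial products and collecting blades:
Answer: \frac{1958}{9} + \frac{2201}{36} e_{12}


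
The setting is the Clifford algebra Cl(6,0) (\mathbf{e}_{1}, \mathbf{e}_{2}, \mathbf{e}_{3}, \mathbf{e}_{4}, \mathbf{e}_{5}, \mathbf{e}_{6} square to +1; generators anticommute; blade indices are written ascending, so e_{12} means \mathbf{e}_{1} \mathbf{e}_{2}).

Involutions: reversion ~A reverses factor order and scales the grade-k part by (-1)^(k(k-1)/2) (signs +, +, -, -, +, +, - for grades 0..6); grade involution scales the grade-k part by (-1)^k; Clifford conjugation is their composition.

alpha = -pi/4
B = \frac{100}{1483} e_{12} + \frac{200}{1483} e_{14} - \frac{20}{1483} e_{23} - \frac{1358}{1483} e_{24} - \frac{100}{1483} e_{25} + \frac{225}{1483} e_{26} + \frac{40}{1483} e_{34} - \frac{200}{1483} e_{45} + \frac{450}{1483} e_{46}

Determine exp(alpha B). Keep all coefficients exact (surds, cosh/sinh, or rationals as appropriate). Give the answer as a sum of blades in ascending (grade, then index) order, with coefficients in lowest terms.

B^2 term by term: the squares give (\frac{100}{1483})^2*(e_{12})^2 + (\frac{200}{1483})^2*(e_{14})^2 + (-\frac{20}{1483})^2*(e_{23})^2 + (-\frac{1358}{1483})^2*(e_{24})^2 + (-\frac{100}{1483})^2*(e_{25})^2 + (\frac{225}{1483})^2*(e_{26})^2 + (\frac{40}{1483})^2*(e_{34})^2 + (-\frac{200}{1483})^2*(e_{45})^2 + (\frac{450}{1483})^2*(e_{46})^2 = \frac{10000}{2199289}*(-1) + \frac{40000}{2199289}*(-1) + \frac{400}{2199289}*(-1) + \frac{1844164}{2199289}*(-1) + \frac{10000}{2199289}*(-1) + \frac{50625}{2199289}*(-1) + \frac{1600}{2199289}*(-1) + \frac{40000}{2199289}*(-1) + \frac{202500}{2199289}*(-1) = -1 (each basis 2-blade squares to minus the product of its generators' squares); cross terms between blades sharing an index anticommute and cancel; the commuting (index-disjoint) pairs give grade-4 terms 2*c*c'*(blade product), which cancel blade by blade — e_{1234}: \frac{8000}{2199289} - \frac{8000}{2199289} = 0; e_{1245}: -\frac{40000}{2199289} + \frac{40000}{2199289} = 0; e_{1246}: \frac{90000}{2199289} - \frac{90000}{2199289} = 0; e_{2345}: \frac{8000}{2199289} - \frac{8000}{2199289} = 0; e_{2346}: -\frac{18000}{2199289} + \frac{18000}{2199289} = 0; e_{2456}: \frac{90000}{2199289} - \frac{90000}{2199289} = 0 — confirming B is simple. So B^2 = -1.
B^2 = -1 — the series telescopes trigonometrically here: l = 1, alpha*l = - \frac{\pi}{4}, so exp(alpha B) = cos(- \frac{\pi}{4}) + (sin(- \frac{\pi}{4})/1)*B = \frac{\sqrt{2}}{2} + (- \frac{\sqrt{2}}{2})*B.
Answer: \frac{\sqrt{2}}{2} - \frac{50 \sqrt{2}}{1483} e_{12} - \frac{100 \sqrt{2}}{1483} e_{14} + \frac{10 \sqrt{2}}{1483} e_{23} + \frac{679 \sqrt{2}}{1483} e_{24} + \frac{50 \sqrt{2}}{1483} e_{25} - \frac{225 \sqrt{2}}{2966} e_{26} - \frac{20 \sqrt{2}}{1483} e_{34} + \frac{100 \sqrt{2}}{1483} e_{45} - \frac{225 \sqrt{2}}{1483} e_{46}


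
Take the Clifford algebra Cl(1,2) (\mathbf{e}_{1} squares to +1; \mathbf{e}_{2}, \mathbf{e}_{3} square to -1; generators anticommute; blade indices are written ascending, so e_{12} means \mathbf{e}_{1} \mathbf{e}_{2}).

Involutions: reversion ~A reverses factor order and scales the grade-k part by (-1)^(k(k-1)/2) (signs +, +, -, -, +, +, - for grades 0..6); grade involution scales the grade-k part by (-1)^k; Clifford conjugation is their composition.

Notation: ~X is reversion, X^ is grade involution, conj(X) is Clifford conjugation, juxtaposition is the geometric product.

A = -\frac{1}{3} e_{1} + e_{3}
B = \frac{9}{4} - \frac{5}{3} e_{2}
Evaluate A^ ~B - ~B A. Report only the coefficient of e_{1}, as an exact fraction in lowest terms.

first term: \frac{3}{4} e_{1} - \frac{9}{4} e_{3} - \frac{5}{9} e_{12} - \frac{5}{3} e_{23}
second term: -\frac{3}{4} e_{1} + \frac{9}{4} e_{3} - \frac{5}{9} e_{12} - \frac{5}{3} e_{23}
Answer: \frac{3}{2}


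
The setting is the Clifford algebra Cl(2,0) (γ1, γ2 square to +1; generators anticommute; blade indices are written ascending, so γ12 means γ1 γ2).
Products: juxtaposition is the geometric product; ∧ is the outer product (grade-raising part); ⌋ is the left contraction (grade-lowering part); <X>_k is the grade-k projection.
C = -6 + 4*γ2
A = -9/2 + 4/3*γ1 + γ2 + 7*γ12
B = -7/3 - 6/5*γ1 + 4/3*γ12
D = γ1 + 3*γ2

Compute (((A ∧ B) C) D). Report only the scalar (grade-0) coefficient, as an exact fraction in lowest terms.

step 1: 21/2 + 103/45*γ1 - 7/3*γ2 - 317/15*γ12
step 2: -217/3 - 1474/15*γ1 + 56*γ2 + 6118/45*γ12
step 3: 1046/15 + 5033/15*γ1 - 15883/45*γ2 - 1754/5*γ12
Answer: 1046/15


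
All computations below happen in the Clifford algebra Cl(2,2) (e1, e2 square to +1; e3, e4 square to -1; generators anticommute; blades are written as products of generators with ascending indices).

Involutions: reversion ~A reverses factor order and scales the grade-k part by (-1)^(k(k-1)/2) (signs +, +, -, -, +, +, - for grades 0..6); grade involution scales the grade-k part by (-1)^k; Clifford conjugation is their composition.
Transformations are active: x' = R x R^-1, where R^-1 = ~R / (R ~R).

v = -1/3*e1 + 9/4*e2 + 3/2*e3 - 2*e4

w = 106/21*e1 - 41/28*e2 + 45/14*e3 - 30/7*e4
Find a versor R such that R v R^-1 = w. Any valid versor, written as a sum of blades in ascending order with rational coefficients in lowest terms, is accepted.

Key observation: q(v) = q(w) = -155/144 (sandwiches preserve the norm), so R = v + w = 33/7*e1 + 11/14*e2 + 33/7*e3 - 44/7*e4 works whenever it is invertible — the component of v along it is kept and (v - w)/2 reverses, sending v to w.
Answer: 33/7*e1 + 11/14*e2 + 33/7*e3 - 44/7*e4


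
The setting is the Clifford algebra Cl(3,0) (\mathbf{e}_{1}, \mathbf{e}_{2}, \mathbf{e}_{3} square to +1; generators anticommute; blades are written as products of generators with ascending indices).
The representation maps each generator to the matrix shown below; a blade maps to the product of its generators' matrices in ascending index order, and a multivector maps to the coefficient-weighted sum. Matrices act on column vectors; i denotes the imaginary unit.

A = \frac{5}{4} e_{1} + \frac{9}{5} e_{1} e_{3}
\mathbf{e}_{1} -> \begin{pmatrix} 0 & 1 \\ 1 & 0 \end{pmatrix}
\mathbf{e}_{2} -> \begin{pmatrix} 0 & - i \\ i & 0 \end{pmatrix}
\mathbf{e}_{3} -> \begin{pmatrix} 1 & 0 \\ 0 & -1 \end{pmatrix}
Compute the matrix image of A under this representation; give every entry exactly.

Bivector images (products of the table entries): rho(e_{1} e_{3}) = rho(\mathbf{e}_{1})rho(\mathbf{e}_{3}) = \begin{pmatrix} 0 & -1 \\ 1 & 0 \end{pmatrix}.
M = (\frac{5}{4})*rho(e_{1}) + (\frac{9}{5})*rho(e_{1} e_{3}), summed entrywise:
Answer: \begin{pmatrix} 0 & - \frac{11}{20} \\ \frac{61}{20} & 0 \end{pmatrix}


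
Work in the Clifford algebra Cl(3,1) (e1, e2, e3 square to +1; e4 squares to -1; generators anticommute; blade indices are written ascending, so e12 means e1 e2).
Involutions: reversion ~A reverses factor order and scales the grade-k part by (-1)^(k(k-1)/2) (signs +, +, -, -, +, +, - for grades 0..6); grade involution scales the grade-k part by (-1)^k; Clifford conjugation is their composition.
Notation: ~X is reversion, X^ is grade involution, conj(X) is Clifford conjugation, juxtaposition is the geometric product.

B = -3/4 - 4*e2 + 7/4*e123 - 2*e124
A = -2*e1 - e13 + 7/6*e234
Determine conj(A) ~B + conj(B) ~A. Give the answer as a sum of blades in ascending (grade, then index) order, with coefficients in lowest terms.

first term: -3/2*e1 - 7/4*e2 - 8*e12 + 19/12*e13 - 49/24*e14 - 7/2*e23 + 4*e24 - 14/3*e34 + 4*e123 + 9/8*e234
second term: 3/2*e1 + 7/4*e2 + 8*e12 - 37/12*e13 + 49/24*e14 - 7/2*e23 + 4*e24 - 14/3*e34 - 4*e123 + 23/8*e234
Answer: -3/2*e13 - 7*e23 + 8*e24 - 28/3*e34 + 4*e234


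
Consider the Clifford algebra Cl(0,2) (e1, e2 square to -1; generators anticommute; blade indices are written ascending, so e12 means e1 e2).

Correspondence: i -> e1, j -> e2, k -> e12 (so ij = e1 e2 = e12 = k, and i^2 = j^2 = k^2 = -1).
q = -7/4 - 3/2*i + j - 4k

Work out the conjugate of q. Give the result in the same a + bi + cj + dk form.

In blades: q = -7/4 - 3/2*e1 + e2 - 4*e12.
Conjugation here is Clifford conjugation: the scalar is fixed and the grade-1 and grade-2 blades all flip sign, giving -7/4 + 3/2*e1 - e2 + 4*e12; translating back:
Answer: -7/4 + 3/2*i - j + 4k


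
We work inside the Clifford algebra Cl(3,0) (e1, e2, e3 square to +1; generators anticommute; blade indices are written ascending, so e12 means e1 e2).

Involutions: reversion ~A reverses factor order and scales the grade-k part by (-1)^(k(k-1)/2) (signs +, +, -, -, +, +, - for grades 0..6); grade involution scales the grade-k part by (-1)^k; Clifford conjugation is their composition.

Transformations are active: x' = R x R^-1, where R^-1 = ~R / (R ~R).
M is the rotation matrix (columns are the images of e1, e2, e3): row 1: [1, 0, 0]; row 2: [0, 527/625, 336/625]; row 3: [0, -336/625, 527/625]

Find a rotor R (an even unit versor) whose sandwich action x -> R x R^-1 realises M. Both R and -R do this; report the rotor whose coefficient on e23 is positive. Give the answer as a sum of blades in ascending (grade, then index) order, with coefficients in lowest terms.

Method: write R = a + b12*e12 + b13*e13 + b23*e23 with a^2 + b12^2 + b13^2 + b23^2 = 1 (so R^-1 = ~R). Expanding the columns R e_j ~R gives tr M = 4a^2 - 1 and, from the antisymmetric part, M21 - M12 = -4a*b12, M13 - M31 = 4a*b13, M32 - M23 = -4a*b23.
Here tr M = 1679/625, so a^2 = (1 + tr M)/4 = 576/625 and a = ±24/25. Taking a = 24/25: M21 - M12 = 0, M13 - M31 = 0, M32 - M23 = -672/625, giving b12 = 0, b13 = 0, b23 = 7/25, i.e. R = 24/25 + 7/25*e23.
Its e23 coefficient is already positive.
Answer: 24/25 + 7/25*e23. Recall the cover is two-to-one: with M of trace 1679/625, both preimages act alike, and the stated e23 sign chooses the sheet.


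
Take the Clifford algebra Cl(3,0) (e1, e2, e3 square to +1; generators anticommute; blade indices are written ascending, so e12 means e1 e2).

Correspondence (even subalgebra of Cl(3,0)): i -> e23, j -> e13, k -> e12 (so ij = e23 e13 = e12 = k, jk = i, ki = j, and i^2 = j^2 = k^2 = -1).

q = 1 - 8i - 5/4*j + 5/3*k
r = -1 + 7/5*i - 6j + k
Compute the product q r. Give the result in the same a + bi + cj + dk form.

In blades: q = 1 + 5/3*e12 - 5/4*e13 - 8*e23, r = -1 + e12 - 6*e13 + 7/5*e23.
Distribute q over r term by term (generator squares from the signature, products reordered to ascending indices): (1)*r = -1 + e12 - 6*e13 + 7/5*e23; (5/3*e12)*r = -5/3 - 5/3*e12 + 7/3*e13 + 10*e23; (-5/4*e13)*r = -15/2 + 7/4*e12 + 5/4*e13 - 5/4*e23; (-8*e23)*r = 56/5 + 48*e12 + 8*e13 + 8*e23.
Sum: 31/30 + 589/12*e12 + 67/12*e13 + 363/20*e23; translating back through the correspondence:
Answer: 31/30 + 363/20*i + 67/12*j + 589/12*k


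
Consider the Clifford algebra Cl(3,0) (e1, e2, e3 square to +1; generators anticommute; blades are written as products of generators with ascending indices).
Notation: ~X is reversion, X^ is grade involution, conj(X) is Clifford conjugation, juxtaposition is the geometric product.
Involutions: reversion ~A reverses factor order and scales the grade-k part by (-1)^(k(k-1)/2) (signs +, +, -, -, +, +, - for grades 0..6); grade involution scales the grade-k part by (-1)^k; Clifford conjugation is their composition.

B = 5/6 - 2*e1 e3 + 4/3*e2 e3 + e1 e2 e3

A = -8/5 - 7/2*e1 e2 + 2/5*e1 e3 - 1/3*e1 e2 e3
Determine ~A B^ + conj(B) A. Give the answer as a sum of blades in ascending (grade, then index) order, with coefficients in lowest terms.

first term: -9/5 - 4/9*e1 - 4/15*e2 + 7/2*e3 + 69/20*e1 e2 + 113/15*e1 e3 + 73/15*e2 e3 + 169/90*e1 e2 e3
second term: -9/5 - 4/9*e1 - 4/15*e2 + 7/2*e3 - 69/20*e1 e2 - 113/15*e1 e3 - 73/15*e2 e3 - 169/90*e1 e2 e3
Answer: -18/5 - 8/9*e1 - 8/15*e2 + 7*e3


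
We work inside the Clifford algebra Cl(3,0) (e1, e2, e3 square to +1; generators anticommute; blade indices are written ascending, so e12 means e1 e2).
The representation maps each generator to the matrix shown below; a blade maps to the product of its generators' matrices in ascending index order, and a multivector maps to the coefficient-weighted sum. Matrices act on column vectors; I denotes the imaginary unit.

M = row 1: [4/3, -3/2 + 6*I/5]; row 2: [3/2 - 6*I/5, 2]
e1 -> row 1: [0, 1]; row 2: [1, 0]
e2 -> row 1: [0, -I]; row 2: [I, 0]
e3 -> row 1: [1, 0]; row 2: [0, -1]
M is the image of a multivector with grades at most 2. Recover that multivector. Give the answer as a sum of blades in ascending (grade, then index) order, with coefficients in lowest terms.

Method: 1, rho(e1), rho(e2), rho(e3) form a trace-orthogonal basis of the 2x2 complex matrices (tr(X Y) = 2 if X = Y, else 0), so M = m0*1 + m1*rho(e1) + m2*rho(e2) + m3*rho(e3) with m0 = tr(M)/2 = 5/3, m1 = tr(M rho(e1))/2 = 0, m2 = tr(M rho(e2))/2 = -6/5 - 3*I/2, m3 = tr(M rho(e3))/2 = -1/3.
Multiplying table entries, the bivector images are rho(e12) = I*rho(e3), rho(e13) = -I*rho(e2), rho(e23) = I*rho(e1); with real blade coefficients the real parts of m0..m3 are the coefficients of 1, e1, e2, e3 and the imaginary parts give the bivectors (e23: Im m1, e13: -Im m2, e12: Im m3).
Answer: 5/3 - 6/5*e2 - 1/3*e3 + 3/2*e13


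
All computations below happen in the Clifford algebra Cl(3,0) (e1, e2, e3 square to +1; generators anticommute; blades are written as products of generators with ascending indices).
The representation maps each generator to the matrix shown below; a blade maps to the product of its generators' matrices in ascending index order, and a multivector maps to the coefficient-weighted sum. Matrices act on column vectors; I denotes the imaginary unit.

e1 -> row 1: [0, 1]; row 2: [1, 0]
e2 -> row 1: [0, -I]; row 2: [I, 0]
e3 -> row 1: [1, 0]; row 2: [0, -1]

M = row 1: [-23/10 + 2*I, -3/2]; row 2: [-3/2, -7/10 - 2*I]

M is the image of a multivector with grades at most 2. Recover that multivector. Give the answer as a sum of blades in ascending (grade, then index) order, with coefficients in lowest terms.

Method: 1, rho(e1), rho(e2), rho(e3) form a trace-orthogonal basis of the 2x2 complex matrices (tr(X Y) = 2 if X = Y, else 0), so M = m0*1 + m1*rho(e1) + m2*rho(e2) + m3*rho(e3) with m0 = tr(M)/2 = -3/2, m1 = tr(M rho(e1))/2 = -3/2, m2 = tr(M rho(e2))/2 = 0, m3 = tr(M rho(e3))/2 = -4/5 + 2*I.
Multiplying table entries, the bivector images are rho(e1 e2) = I*rho(e3), rho(e1 e3) = -I*rho(e2), rho(e2 e3) = I*rho(e1); with real blade coefficients the real parts of m0..m3 are the coefficients of 1, e1, e2, e3 and the imaginary parts give the bivectors (e2 e3: Im m1, e1 e3: -Im m2, e1 e2: Im m3).
Answer: -3/2 - 3/2*e1 - 4/5*e3 + 2*e1 e2


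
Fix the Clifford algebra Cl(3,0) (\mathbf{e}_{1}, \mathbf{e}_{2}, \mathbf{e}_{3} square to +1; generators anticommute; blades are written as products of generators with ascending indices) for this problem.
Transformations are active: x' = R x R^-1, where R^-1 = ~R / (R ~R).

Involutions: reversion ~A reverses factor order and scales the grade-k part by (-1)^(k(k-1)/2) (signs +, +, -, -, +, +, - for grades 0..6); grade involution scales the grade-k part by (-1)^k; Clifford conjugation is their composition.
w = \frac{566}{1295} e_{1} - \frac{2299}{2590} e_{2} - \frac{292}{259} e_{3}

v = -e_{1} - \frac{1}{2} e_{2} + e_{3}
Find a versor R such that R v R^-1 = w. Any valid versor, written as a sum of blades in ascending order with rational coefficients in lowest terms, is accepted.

Equal squares first: v^2 = w^2 = \frac{9}{4}. Then v + w = -\frac{729}{1295} e_{1} - \frac{1797}{1295} e_{2} - \frac{33}{259} e_{3} is a versor taking v to w, provided it is invertible.
Answer: -\frac{729}{1295} e_{1} - \frac{1797}{1295} e_{2} - \frac{33}{259} e_{3}


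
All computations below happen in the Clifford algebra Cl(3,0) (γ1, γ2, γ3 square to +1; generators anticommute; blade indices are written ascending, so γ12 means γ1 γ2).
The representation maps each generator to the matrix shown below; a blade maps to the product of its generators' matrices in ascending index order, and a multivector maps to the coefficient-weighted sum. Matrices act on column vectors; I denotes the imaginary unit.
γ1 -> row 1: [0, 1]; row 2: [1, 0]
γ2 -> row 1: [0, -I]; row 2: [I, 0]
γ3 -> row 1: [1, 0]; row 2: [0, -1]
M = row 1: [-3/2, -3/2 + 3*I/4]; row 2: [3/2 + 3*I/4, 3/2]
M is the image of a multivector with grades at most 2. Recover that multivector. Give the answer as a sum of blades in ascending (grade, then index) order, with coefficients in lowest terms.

Method: 1, rho(γ1), rho(γ2), rho(γ3) form a trace-orthogonal basis of the 2x2 complex matrices (tr(X Y) = 2 if X = Y, else 0), so M = m0*1 + m1*rho(γ1) + m2*rho(γ2) + m3*rho(γ3) with m0 = tr(M)/2 = 0, m1 = tr(M rho(γ1))/2 = 3*I/4, m2 = tr(M rho(γ2))/2 = -3*I/2, m3 = tr(M rho(γ3))/2 = -3/2.
Multiplying table entries, the bivector images are rho(γ12) = I*rho(γ3), rho(γ13) = -I*rho(γ2), rho(γ23) = I*rho(γ1); with real blade coefficients the real parts of m0..m3 are the coefficients of 1, γ1, γ2, γ3 and the imaginary parts give the bivectors (γ23: Im m1, γ13: -Im m2, γ12: Im m3).
Answer: -3/2*γ3 + 3/2*γ13 + 3/4*γ23


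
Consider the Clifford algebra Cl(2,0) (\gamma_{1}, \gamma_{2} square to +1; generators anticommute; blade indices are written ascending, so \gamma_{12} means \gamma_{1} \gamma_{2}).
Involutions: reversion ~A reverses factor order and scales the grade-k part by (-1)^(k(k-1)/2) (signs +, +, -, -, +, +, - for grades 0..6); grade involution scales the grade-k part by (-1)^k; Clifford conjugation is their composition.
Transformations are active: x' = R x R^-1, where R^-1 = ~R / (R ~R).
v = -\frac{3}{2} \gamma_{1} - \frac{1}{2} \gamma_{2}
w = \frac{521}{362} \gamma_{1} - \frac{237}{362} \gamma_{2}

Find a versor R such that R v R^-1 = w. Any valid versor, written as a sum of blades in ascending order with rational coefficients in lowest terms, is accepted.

The midline construction: v and w both square to \frac{5}{2}, so reflecting in their sum -\frac{11}{181} \gamma_{1} - \frac{209}{181} \gamma_{2} exchanges them.
Answer: -\frac{11}{181} \gamma_{1} - \frac{209}{181} \gamma_{2}


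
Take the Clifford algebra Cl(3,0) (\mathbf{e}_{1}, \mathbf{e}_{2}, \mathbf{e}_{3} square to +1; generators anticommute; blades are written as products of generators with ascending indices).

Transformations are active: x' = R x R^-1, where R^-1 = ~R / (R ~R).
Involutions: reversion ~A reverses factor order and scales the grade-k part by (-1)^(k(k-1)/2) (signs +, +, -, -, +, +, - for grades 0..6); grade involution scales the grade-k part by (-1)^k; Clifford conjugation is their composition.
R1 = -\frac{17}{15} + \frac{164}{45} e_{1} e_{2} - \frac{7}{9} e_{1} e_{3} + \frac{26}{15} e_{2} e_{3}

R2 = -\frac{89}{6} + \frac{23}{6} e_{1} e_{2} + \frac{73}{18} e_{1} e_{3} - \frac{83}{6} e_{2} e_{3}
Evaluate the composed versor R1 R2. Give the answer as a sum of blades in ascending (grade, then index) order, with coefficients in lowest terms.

Distribute over the terms of R1 (each basis-blade product reordered to ascending indices, repeated generators contracted through their squares):
(-\frac{17}{15}) R2 = \frac{1513}{90} - \frac{391}{90} e_{1} e_{2} - \frac{1241}{270} e_{1} e_{3} + \frac{1411}{90} e_{2} e_{3}
(\frac{164}{45} e_{1} e_{2}) R2 = -\frac{1886}{135} - \frac{7298}{135} e_{1} e_{2} - \frac{6806}{135} e_{1} e_{3} - \frac{5986}{405} e_{2} e_{3}
(-\frac{7}{9} e_{1} e_{3}) R2 = \frac{511}{162} - \frac{581}{54} e_{1} e_{2} + \frac{623}{54} e_{1} e_{3} - \frac{161}{54} e_{2} e_{3}
(\frac{26}{15} e_{2} e_{3}) R2 = \frac{1079}{45} + \frac{949}{135} e_{1} e_{2} - \frac{299}{45} e_{1} e_{3} - \frac{1157}{45} e_{2} e_{3}
Summing the partial products and collecting blades:
Answer: \frac{12139}{405} - \frac{932}{15} e_{1} e_{2} - \frac{6766}{135} e_{1} e_{3} - \frac{11257}{405} e_{2} e_{3}
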